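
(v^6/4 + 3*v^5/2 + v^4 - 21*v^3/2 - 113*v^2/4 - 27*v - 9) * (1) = v^6/4 + 3*v^5/2 + v^4 - 21*v^3/2 - 113*v^2/4 - 27*v - 9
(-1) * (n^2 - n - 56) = -n^2 + n + 56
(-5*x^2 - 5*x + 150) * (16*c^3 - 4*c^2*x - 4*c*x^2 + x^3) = -80*c^3*x^2 - 80*c^3*x + 2400*c^3 + 20*c^2*x^3 + 20*c^2*x^2 - 600*c^2*x + 20*c*x^4 + 20*c*x^3 - 600*c*x^2 - 5*x^5 - 5*x^4 + 150*x^3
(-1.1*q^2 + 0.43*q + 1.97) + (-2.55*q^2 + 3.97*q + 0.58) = -3.65*q^2 + 4.4*q + 2.55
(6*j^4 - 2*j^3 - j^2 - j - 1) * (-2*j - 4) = -12*j^5 - 20*j^4 + 10*j^3 + 6*j^2 + 6*j + 4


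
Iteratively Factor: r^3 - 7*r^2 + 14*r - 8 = (r - 1)*(r^2 - 6*r + 8) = (r - 4)*(r - 1)*(r - 2)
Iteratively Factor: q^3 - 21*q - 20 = (q + 4)*(q^2 - 4*q - 5) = (q - 5)*(q + 4)*(q + 1)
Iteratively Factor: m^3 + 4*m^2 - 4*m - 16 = (m + 2)*(m^2 + 2*m - 8) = (m - 2)*(m + 2)*(m + 4)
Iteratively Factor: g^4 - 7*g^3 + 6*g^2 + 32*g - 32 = (g - 1)*(g^3 - 6*g^2 + 32) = (g - 4)*(g - 1)*(g^2 - 2*g - 8) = (g - 4)*(g - 1)*(g + 2)*(g - 4)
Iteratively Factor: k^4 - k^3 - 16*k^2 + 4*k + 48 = (k - 4)*(k^3 + 3*k^2 - 4*k - 12) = (k - 4)*(k + 3)*(k^2 - 4) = (k - 4)*(k + 2)*(k + 3)*(k - 2)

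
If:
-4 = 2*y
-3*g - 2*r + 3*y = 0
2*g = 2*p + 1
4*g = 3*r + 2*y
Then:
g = -26/17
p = -69/34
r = -12/17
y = -2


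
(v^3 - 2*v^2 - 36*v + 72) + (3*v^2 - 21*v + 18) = v^3 + v^2 - 57*v + 90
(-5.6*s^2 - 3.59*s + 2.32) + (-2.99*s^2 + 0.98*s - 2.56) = -8.59*s^2 - 2.61*s - 0.24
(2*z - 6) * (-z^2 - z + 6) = -2*z^3 + 4*z^2 + 18*z - 36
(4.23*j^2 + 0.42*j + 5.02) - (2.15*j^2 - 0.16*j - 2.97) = 2.08*j^2 + 0.58*j + 7.99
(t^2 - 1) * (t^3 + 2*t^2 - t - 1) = t^5 + 2*t^4 - 2*t^3 - 3*t^2 + t + 1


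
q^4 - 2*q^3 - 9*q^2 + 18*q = q*(q - 3)*(q - 2)*(q + 3)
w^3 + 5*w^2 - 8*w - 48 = (w - 3)*(w + 4)^2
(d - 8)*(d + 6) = d^2 - 2*d - 48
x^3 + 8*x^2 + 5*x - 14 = (x - 1)*(x + 2)*(x + 7)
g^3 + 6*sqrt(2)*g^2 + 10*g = g*(g + sqrt(2))*(g + 5*sqrt(2))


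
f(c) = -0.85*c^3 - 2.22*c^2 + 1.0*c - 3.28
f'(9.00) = -245.51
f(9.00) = -793.75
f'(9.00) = -245.51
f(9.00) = -793.75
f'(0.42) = -1.31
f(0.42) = -3.31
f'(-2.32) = -2.42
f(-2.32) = -6.93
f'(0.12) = 0.43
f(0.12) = -3.19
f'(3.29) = -41.21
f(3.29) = -54.29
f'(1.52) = -11.64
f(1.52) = -9.87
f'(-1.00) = 2.89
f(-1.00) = -5.65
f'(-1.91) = 0.18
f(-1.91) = -7.37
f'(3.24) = -40.15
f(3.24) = -52.26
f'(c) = -2.55*c^2 - 4.44*c + 1.0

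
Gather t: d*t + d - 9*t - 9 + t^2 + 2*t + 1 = d + t^2 + t*(d - 7) - 8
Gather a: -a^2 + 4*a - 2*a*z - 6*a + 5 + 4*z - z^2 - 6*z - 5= -a^2 + a*(-2*z - 2) - z^2 - 2*z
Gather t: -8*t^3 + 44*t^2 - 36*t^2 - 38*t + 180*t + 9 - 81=-8*t^3 + 8*t^2 + 142*t - 72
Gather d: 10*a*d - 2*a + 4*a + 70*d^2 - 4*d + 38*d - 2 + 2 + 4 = 2*a + 70*d^2 + d*(10*a + 34) + 4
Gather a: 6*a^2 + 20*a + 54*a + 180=6*a^2 + 74*a + 180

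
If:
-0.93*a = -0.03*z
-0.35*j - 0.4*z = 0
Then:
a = 0.032258064516129*z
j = -1.14285714285714*z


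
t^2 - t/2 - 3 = (t - 2)*(t + 3/2)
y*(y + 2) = y^2 + 2*y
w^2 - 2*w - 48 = (w - 8)*(w + 6)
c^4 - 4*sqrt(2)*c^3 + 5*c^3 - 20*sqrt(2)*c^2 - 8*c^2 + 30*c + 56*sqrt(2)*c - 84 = (c - 2)*(c + 7)*(c - 3*sqrt(2))*(c - sqrt(2))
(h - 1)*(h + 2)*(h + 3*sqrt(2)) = h^3 + h^2 + 3*sqrt(2)*h^2 - 2*h + 3*sqrt(2)*h - 6*sqrt(2)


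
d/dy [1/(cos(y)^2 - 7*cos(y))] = (2*cos(y) - 7)*sin(y)/((cos(y) - 7)^2*cos(y)^2)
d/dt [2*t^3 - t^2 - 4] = 2*t*(3*t - 1)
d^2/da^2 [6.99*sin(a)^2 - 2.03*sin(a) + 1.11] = 2.03*sin(a) + 13.98*cos(2*a)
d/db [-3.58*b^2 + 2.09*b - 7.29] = 2.09 - 7.16*b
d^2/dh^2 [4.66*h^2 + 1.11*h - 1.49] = 9.32000000000000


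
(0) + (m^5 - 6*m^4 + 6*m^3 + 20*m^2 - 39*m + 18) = m^5 - 6*m^4 + 6*m^3 + 20*m^2 - 39*m + 18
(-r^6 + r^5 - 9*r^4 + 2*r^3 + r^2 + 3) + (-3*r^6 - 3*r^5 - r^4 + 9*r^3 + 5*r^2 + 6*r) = -4*r^6 - 2*r^5 - 10*r^4 + 11*r^3 + 6*r^2 + 6*r + 3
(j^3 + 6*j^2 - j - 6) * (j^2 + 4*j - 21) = j^5 + 10*j^4 + 2*j^3 - 136*j^2 - 3*j + 126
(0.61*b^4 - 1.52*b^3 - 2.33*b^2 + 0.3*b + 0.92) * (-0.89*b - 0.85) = -0.5429*b^5 + 0.8343*b^4 + 3.3657*b^3 + 1.7135*b^2 - 1.0738*b - 0.782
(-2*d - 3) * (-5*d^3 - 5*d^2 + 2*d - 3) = 10*d^4 + 25*d^3 + 11*d^2 + 9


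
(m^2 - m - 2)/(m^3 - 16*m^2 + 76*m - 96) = (m + 1)/(m^2 - 14*m + 48)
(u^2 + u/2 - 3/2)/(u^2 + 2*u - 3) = (u + 3/2)/(u + 3)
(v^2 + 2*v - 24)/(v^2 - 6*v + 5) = (v^2 + 2*v - 24)/(v^2 - 6*v + 5)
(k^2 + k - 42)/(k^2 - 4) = (k^2 + k - 42)/(k^2 - 4)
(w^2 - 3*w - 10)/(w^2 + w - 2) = (w - 5)/(w - 1)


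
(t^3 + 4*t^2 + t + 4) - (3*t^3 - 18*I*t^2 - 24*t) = -2*t^3 + 4*t^2 + 18*I*t^2 + 25*t + 4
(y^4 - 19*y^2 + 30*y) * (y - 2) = y^5 - 2*y^4 - 19*y^3 + 68*y^2 - 60*y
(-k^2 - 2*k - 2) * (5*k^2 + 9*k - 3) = -5*k^4 - 19*k^3 - 25*k^2 - 12*k + 6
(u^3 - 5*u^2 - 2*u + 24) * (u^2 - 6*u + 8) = u^5 - 11*u^4 + 36*u^3 - 4*u^2 - 160*u + 192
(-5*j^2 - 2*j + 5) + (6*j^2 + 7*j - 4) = j^2 + 5*j + 1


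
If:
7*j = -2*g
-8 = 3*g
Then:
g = -8/3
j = 16/21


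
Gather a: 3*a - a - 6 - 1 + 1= 2*a - 6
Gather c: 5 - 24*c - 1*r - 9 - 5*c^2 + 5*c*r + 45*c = -5*c^2 + c*(5*r + 21) - r - 4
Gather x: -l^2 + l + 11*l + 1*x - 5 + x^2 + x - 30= -l^2 + 12*l + x^2 + 2*x - 35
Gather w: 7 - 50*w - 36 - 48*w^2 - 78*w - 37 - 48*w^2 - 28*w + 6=-96*w^2 - 156*w - 60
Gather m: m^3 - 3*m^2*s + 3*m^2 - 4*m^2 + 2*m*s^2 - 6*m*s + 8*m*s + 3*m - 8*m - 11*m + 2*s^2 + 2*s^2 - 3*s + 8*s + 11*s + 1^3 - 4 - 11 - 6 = m^3 + m^2*(-3*s - 1) + m*(2*s^2 + 2*s - 16) + 4*s^2 + 16*s - 20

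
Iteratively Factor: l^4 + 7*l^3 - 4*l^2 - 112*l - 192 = (l + 4)*(l^3 + 3*l^2 - 16*l - 48) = (l - 4)*(l + 4)*(l^2 + 7*l + 12) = (l - 4)*(l + 4)^2*(l + 3)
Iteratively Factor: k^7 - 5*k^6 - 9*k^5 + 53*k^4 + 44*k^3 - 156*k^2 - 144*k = (k - 3)*(k^6 - 2*k^5 - 15*k^4 + 8*k^3 + 68*k^2 + 48*k) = (k - 3)*(k + 1)*(k^5 - 3*k^4 - 12*k^3 + 20*k^2 + 48*k) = (k - 4)*(k - 3)*(k + 1)*(k^4 + k^3 - 8*k^2 - 12*k) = (k - 4)*(k - 3)*(k + 1)*(k + 2)*(k^3 - k^2 - 6*k) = (k - 4)*(k - 3)*(k + 1)*(k + 2)^2*(k^2 - 3*k) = (k - 4)*(k - 3)^2*(k + 1)*(k + 2)^2*(k)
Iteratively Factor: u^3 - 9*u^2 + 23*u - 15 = (u - 3)*(u^2 - 6*u + 5) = (u - 3)*(u - 1)*(u - 5)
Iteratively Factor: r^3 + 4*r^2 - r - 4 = (r + 4)*(r^2 - 1) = (r - 1)*(r + 4)*(r + 1)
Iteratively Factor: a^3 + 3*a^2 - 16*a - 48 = (a - 4)*(a^2 + 7*a + 12) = (a - 4)*(a + 3)*(a + 4)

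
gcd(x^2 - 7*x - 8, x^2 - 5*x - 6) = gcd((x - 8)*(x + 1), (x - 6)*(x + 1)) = x + 1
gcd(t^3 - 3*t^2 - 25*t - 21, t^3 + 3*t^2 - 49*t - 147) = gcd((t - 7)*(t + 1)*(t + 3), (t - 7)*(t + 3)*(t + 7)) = t^2 - 4*t - 21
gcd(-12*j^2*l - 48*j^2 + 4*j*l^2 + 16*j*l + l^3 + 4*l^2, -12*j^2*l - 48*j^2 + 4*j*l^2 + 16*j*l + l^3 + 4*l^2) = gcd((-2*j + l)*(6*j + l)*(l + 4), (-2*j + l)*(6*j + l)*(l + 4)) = 12*j^2*l + 48*j^2 - 4*j*l^2 - 16*j*l - l^3 - 4*l^2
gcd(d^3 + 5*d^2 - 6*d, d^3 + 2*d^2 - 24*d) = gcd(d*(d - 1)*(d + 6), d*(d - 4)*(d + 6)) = d^2 + 6*d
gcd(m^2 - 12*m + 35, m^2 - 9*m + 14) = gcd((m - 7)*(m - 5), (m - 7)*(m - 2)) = m - 7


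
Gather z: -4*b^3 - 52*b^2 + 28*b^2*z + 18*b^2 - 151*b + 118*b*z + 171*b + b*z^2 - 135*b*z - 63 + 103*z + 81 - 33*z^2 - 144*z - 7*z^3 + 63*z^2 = -4*b^3 - 34*b^2 + 20*b - 7*z^3 + z^2*(b + 30) + z*(28*b^2 - 17*b - 41) + 18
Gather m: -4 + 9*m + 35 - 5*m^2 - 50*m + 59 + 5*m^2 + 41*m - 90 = 0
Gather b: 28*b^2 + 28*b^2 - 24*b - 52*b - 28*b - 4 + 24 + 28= 56*b^2 - 104*b + 48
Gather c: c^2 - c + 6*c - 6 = c^2 + 5*c - 6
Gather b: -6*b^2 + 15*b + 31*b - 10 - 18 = -6*b^2 + 46*b - 28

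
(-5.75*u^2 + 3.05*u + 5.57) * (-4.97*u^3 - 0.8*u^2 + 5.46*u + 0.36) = 28.5775*u^5 - 10.5585*u^4 - 61.5179*u^3 + 10.127*u^2 + 31.5102*u + 2.0052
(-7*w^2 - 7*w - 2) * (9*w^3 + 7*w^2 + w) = -63*w^5 - 112*w^4 - 74*w^3 - 21*w^2 - 2*w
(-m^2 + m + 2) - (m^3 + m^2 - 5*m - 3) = -m^3 - 2*m^2 + 6*m + 5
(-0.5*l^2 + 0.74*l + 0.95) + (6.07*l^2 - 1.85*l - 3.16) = 5.57*l^2 - 1.11*l - 2.21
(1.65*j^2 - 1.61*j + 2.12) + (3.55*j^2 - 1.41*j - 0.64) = 5.2*j^2 - 3.02*j + 1.48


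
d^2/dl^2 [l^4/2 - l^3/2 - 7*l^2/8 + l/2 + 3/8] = 6*l^2 - 3*l - 7/4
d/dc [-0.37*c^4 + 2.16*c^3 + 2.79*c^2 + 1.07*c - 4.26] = -1.48*c^3 + 6.48*c^2 + 5.58*c + 1.07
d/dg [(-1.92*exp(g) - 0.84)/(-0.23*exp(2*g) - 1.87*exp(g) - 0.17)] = (-(0.46*exp(g) + 1.87)*(1.92*exp(g) + 0.84) + 0.4416*exp(2*g) + 3.5904*exp(g) + 0.3264)*exp(g)/(0.23*exp(2*g) + 1.87*exp(g) + 0.17)^2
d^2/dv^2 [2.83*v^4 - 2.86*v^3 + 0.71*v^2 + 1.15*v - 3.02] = 33.96*v^2 - 17.16*v + 1.42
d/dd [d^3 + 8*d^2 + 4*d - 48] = 3*d^2 + 16*d + 4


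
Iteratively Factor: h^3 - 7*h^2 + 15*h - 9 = (h - 1)*(h^2 - 6*h + 9) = (h - 3)*(h - 1)*(h - 3)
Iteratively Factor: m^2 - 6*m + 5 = (m - 1)*(m - 5)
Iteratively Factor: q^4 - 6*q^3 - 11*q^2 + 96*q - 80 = (q - 5)*(q^3 - q^2 - 16*q + 16) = (q - 5)*(q - 1)*(q^2 - 16) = (q - 5)*(q - 1)*(q + 4)*(q - 4)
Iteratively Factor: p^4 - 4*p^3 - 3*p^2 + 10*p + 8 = (p + 1)*(p^3 - 5*p^2 + 2*p + 8) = (p - 4)*(p + 1)*(p^2 - p - 2) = (p - 4)*(p - 2)*(p + 1)*(p + 1)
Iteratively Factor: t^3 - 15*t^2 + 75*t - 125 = (t - 5)*(t^2 - 10*t + 25) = (t - 5)^2*(t - 5)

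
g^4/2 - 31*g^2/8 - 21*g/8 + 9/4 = (g/2 + 1)*(g - 3)*(g - 1/2)*(g + 3/2)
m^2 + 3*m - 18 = (m - 3)*(m + 6)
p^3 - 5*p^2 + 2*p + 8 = (p - 4)*(p - 2)*(p + 1)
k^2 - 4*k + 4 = (k - 2)^2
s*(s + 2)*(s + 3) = s^3 + 5*s^2 + 6*s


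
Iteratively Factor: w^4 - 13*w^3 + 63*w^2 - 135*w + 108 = (w - 4)*(w^3 - 9*w^2 + 27*w - 27) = (w - 4)*(w - 3)*(w^2 - 6*w + 9) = (w - 4)*(w - 3)^2*(w - 3)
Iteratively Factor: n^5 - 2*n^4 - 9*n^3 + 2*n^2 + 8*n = (n)*(n^4 - 2*n^3 - 9*n^2 + 2*n + 8) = n*(n + 1)*(n^3 - 3*n^2 - 6*n + 8) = n*(n + 1)*(n + 2)*(n^2 - 5*n + 4) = n*(n - 4)*(n + 1)*(n + 2)*(n - 1)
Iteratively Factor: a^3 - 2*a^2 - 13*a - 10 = (a + 1)*(a^2 - 3*a - 10) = (a + 1)*(a + 2)*(a - 5)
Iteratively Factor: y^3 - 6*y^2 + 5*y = (y)*(y^2 - 6*y + 5) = y*(y - 1)*(y - 5)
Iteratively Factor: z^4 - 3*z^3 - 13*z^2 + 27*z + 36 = (z + 1)*(z^3 - 4*z^2 - 9*z + 36) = (z - 4)*(z + 1)*(z^2 - 9) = (z - 4)*(z - 3)*(z + 1)*(z + 3)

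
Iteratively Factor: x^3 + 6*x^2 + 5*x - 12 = (x + 4)*(x^2 + 2*x - 3) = (x - 1)*(x + 4)*(x + 3)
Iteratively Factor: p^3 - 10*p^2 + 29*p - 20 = (p - 5)*(p^2 - 5*p + 4) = (p - 5)*(p - 4)*(p - 1)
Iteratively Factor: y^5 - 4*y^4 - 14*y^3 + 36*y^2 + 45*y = (y - 5)*(y^4 + y^3 - 9*y^2 - 9*y) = y*(y - 5)*(y^3 + y^2 - 9*y - 9) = y*(y - 5)*(y + 1)*(y^2 - 9) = y*(y - 5)*(y + 1)*(y + 3)*(y - 3)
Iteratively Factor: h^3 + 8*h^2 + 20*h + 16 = (h + 4)*(h^2 + 4*h + 4) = (h + 2)*(h + 4)*(h + 2)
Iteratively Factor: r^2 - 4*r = (r - 4)*(r)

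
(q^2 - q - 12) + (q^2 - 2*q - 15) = 2*q^2 - 3*q - 27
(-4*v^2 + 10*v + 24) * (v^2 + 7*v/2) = -4*v^4 - 4*v^3 + 59*v^2 + 84*v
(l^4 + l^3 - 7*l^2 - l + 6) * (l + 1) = l^5 + 2*l^4 - 6*l^3 - 8*l^2 + 5*l + 6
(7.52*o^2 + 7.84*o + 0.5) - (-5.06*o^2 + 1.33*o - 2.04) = 12.58*o^2 + 6.51*o + 2.54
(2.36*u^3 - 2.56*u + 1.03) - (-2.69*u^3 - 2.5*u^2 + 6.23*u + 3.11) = 5.05*u^3 + 2.5*u^2 - 8.79*u - 2.08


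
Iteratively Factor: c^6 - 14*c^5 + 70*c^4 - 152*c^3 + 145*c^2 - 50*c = (c - 1)*(c^5 - 13*c^4 + 57*c^3 - 95*c^2 + 50*c) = (c - 1)^2*(c^4 - 12*c^3 + 45*c^2 - 50*c) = (c - 5)*(c - 1)^2*(c^3 - 7*c^2 + 10*c) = (c - 5)*(c - 2)*(c - 1)^2*(c^2 - 5*c) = c*(c - 5)*(c - 2)*(c - 1)^2*(c - 5)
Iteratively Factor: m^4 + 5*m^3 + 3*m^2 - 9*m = (m + 3)*(m^3 + 2*m^2 - 3*m) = m*(m + 3)*(m^2 + 2*m - 3) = m*(m + 3)^2*(m - 1)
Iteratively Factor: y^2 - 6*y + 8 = (y - 2)*(y - 4)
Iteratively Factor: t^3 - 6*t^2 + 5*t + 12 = (t - 3)*(t^2 - 3*t - 4) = (t - 4)*(t - 3)*(t + 1)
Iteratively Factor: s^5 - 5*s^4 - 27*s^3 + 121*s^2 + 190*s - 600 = (s + 3)*(s^4 - 8*s^3 - 3*s^2 + 130*s - 200) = (s + 3)*(s + 4)*(s^3 - 12*s^2 + 45*s - 50) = (s - 2)*(s + 3)*(s + 4)*(s^2 - 10*s + 25) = (s - 5)*(s - 2)*(s + 3)*(s + 4)*(s - 5)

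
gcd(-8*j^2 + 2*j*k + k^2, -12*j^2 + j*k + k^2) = 4*j + k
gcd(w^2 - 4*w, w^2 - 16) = w - 4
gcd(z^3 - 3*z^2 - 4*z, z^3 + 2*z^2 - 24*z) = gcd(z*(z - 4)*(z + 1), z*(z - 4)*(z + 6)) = z^2 - 4*z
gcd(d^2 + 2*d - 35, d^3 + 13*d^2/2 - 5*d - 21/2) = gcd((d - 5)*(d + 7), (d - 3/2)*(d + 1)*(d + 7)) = d + 7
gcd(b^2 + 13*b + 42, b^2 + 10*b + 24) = b + 6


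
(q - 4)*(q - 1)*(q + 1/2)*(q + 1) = q^4 - 7*q^3/2 - 3*q^2 + 7*q/2 + 2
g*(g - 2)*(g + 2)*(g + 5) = g^4 + 5*g^3 - 4*g^2 - 20*g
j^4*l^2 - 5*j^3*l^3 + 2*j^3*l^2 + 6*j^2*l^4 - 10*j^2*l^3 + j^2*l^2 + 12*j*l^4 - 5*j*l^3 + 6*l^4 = (j - 3*l)*(j - 2*l)*(j*l + l)^2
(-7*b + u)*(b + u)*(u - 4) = -7*b^2*u + 28*b^2 - 6*b*u^2 + 24*b*u + u^3 - 4*u^2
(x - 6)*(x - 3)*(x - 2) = x^3 - 11*x^2 + 36*x - 36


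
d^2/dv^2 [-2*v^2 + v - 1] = -4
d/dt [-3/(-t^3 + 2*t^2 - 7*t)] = 3*(-3*t^2 + 4*t - 7)/(t^2*(t^2 - 2*t + 7)^2)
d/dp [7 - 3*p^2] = -6*p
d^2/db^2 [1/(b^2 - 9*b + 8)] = 2*(-b^2 + 9*b + (2*b - 9)^2 - 8)/(b^2 - 9*b + 8)^3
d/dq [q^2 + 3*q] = 2*q + 3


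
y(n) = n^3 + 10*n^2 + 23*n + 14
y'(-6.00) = 11.00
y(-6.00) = 20.00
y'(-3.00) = -10.00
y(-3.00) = 8.00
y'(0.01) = 23.20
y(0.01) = 14.23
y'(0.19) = 26.91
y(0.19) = 18.74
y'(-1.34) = 1.59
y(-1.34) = -1.27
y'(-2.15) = -6.13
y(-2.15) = 0.84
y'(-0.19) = 19.31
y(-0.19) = 9.98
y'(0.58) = 35.61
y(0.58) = 30.90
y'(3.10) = 113.83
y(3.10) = 211.19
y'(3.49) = 129.34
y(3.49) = 258.58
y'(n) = 3*n^2 + 20*n + 23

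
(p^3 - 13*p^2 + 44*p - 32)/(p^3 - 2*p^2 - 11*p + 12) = (p - 8)/(p + 3)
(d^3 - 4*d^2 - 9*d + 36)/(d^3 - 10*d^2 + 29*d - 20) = (d^2 - 9)/(d^2 - 6*d + 5)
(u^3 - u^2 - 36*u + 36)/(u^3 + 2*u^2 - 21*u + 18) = (u - 6)/(u - 3)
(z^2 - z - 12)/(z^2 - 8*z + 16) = (z + 3)/(z - 4)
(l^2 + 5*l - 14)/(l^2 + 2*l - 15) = (l^2 + 5*l - 14)/(l^2 + 2*l - 15)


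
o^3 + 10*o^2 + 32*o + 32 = (o + 2)*(o + 4)^2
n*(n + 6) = n^2 + 6*n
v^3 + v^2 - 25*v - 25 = (v - 5)*(v + 1)*(v + 5)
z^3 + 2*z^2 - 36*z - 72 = (z - 6)*(z + 2)*(z + 6)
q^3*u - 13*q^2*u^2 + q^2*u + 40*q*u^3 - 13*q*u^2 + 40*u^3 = (q - 8*u)*(q - 5*u)*(q*u + u)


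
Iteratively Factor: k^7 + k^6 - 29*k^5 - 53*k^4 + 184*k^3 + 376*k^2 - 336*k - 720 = (k + 3)*(k^6 - 2*k^5 - 23*k^4 + 16*k^3 + 136*k^2 - 32*k - 240) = (k - 2)*(k + 3)*(k^5 - 23*k^3 - 30*k^2 + 76*k + 120) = (k - 2)*(k + 2)*(k + 3)*(k^4 - 2*k^3 - 19*k^2 + 8*k + 60) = (k - 2)^2*(k + 2)*(k + 3)*(k^3 - 19*k - 30) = (k - 2)^2*(k + 2)*(k + 3)^2*(k^2 - 3*k - 10) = (k - 5)*(k - 2)^2*(k + 2)*(k + 3)^2*(k + 2)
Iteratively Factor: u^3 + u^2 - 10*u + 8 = (u - 1)*(u^2 + 2*u - 8) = (u - 1)*(u + 4)*(u - 2)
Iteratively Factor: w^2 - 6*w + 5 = (w - 1)*(w - 5)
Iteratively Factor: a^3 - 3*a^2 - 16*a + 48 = (a - 4)*(a^2 + a - 12) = (a - 4)*(a + 4)*(a - 3)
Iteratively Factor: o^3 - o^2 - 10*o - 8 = (o - 4)*(o^2 + 3*o + 2) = (o - 4)*(o + 1)*(o + 2)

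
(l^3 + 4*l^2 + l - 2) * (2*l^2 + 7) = 2*l^5 + 8*l^4 + 9*l^3 + 24*l^2 + 7*l - 14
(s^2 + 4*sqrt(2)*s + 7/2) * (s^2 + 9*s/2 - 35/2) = s^4 + 9*s^3/2 + 4*sqrt(2)*s^3 - 14*s^2 + 18*sqrt(2)*s^2 - 70*sqrt(2)*s + 63*s/4 - 245/4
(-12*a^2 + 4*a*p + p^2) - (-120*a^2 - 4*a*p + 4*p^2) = 108*a^2 + 8*a*p - 3*p^2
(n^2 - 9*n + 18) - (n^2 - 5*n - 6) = 24 - 4*n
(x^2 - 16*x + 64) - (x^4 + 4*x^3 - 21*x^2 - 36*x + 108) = -x^4 - 4*x^3 + 22*x^2 + 20*x - 44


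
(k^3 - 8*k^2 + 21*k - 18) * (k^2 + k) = k^5 - 7*k^4 + 13*k^3 + 3*k^2 - 18*k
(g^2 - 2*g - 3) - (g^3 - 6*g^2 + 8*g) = -g^3 + 7*g^2 - 10*g - 3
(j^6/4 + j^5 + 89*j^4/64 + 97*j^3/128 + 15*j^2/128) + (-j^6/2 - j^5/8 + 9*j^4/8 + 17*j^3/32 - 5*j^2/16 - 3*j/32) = -j^6/4 + 7*j^5/8 + 161*j^4/64 + 165*j^3/128 - 25*j^2/128 - 3*j/32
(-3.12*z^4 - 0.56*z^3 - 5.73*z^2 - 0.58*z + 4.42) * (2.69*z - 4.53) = -8.3928*z^5 + 12.6272*z^4 - 12.8769*z^3 + 24.3967*z^2 + 14.5172*z - 20.0226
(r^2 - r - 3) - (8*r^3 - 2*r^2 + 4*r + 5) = -8*r^3 + 3*r^2 - 5*r - 8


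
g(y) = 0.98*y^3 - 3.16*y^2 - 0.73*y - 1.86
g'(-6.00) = 143.03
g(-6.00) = -322.92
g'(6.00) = 67.19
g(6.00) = 91.68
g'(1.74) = -2.83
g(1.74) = -7.53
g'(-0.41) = 2.36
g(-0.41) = -2.16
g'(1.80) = -2.58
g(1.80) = -7.70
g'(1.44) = -3.73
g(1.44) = -6.54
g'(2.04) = -1.39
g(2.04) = -8.18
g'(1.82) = -2.49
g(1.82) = -7.75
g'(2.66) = 3.26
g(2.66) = -7.72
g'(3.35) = 11.09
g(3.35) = -2.93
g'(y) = 2.94*y^2 - 6.32*y - 0.73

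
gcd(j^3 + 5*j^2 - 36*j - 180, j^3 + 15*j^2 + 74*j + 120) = j^2 + 11*j + 30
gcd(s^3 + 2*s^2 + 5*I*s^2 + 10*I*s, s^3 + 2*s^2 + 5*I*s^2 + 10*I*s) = s^3 + s^2*(2 + 5*I) + 10*I*s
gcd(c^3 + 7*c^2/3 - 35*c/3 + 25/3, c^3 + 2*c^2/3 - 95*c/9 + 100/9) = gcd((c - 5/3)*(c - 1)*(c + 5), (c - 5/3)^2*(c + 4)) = c - 5/3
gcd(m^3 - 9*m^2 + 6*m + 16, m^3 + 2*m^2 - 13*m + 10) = m - 2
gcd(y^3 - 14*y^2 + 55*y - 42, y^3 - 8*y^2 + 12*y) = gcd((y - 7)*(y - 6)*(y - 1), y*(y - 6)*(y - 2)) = y - 6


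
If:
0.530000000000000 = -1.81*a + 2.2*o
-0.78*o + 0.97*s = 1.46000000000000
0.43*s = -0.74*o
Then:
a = -1.02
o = -0.60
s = 1.03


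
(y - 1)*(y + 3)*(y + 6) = y^3 + 8*y^2 + 9*y - 18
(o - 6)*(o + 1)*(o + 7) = o^3 + 2*o^2 - 41*o - 42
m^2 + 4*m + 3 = (m + 1)*(m + 3)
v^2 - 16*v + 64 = (v - 8)^2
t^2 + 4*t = t*(t + 4)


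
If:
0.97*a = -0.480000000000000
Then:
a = -0.49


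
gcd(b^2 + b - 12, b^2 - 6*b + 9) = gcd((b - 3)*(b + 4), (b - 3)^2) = b - 3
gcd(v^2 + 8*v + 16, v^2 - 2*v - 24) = v + 4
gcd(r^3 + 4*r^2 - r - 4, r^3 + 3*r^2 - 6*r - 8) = r^2 + 5*r + 4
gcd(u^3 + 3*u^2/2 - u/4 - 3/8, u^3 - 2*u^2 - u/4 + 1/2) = u^2 - 1/4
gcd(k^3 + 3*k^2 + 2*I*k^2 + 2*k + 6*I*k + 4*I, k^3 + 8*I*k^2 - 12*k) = k + 2*I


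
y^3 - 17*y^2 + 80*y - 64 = (y - 8)^2*(y - 1)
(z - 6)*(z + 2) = z^2 - 4*z - 12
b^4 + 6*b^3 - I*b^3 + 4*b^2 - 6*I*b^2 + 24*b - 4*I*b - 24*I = (b + 6)*(b - 2*I)*(b - I)*(b + 2*I)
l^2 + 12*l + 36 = (l + 6)^2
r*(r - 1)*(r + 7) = r^3 + 6*r^2 - 7*r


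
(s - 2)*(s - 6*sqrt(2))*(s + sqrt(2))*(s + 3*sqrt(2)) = s^4 - 2*sqrt(2)*s^3 - 2*s^3 - 42*s^2 + 4*sqrt(2)*s^2 - 36*sqrt(2)*s + 84*s + 72*sqrt(2)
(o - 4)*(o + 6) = o^2 + 2*o - 24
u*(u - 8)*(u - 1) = u^3 - 9*u^2 + 8*u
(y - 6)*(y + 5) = y^2 - y - 30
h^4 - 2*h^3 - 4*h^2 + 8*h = h*(h - 2)^2*(h + 2)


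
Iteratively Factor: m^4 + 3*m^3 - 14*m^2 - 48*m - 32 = (m + 4)*(m^3 - m^2 - 10*m - 8) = (m + 1)*(m + 4)*(m^2 - 2*m - 8) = (m - 4)*(m + 1)*(m + 4)*(m + 2)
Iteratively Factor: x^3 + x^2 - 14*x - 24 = (x - 4)*(x^2 + 5*x + 6) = (x - 4)*(x + 3)*(x + 2)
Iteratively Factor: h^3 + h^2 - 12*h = (h)*(h^2 + h - 12) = h*(h - 3)*(h + 4)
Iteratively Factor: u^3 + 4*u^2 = (u)*(u^2 + 4*u) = u*(u + 4)*(u)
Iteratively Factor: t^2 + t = (t + 1)*(t)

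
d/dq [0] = 0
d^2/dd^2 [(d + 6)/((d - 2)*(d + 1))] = 2*(d^3 + 18*d^2 - 12*d + 16)/(d^6 - 3*d^5 - 3*d^4 + 11*d^3 + 6*d^2 - 12*d - 8)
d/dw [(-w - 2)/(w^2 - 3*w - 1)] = (-w^2 + 3*w + (w + 2)*(2*w - 3) + 1)/(-w^2 + 3*w + 1)^2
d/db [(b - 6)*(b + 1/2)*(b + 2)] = 3*b^2 - 7*b - 14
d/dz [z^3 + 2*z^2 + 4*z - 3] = 3*z^2 + 4*z + 4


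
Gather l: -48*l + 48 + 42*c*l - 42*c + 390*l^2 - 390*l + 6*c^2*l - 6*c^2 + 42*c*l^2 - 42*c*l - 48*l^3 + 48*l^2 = -6*c^2 - 42*c - 48*l^3 + l^2*(42*c + 438) + l*(6*c^2 - 438) + 48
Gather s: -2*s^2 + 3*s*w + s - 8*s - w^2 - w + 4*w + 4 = -2*s^2 + s*(3*w - 7) - w^2 + 3*w + 4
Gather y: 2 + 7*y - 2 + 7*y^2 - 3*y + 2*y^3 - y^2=2*y^3 + 6*y^2 + 4*y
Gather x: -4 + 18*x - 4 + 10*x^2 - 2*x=10*x^2 + 16*x - 8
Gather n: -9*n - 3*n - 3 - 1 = -12*n - 4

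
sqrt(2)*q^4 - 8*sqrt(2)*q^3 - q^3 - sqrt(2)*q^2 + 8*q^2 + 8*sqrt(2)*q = q*(q - 8)*(q - sqrt(2))*(sqrt(2)*q + 1)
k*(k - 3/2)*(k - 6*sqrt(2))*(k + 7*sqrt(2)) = k^4 - 3*k^3/2 + sqrt(2)*k^3 - 84*k^2 - 3*sqrt(2)*k^2/2 + 126*k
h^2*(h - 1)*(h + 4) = h^4 + 3*h^3 - 4*h^2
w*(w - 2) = w^2 - 2*w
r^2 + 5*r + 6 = (r + 2)*(r + 3)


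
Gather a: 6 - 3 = 3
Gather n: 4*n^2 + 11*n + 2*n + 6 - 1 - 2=4*n^2 + 13*n + 3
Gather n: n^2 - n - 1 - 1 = n^2 - n - 2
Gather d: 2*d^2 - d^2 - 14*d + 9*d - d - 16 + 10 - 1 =d^2 - 6*d - 7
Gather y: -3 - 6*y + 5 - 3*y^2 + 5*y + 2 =-3*y^2 - y + 4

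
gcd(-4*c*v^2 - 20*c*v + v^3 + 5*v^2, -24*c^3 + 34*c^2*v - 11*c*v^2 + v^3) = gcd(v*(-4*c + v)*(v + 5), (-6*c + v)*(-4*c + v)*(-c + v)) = -4*c + v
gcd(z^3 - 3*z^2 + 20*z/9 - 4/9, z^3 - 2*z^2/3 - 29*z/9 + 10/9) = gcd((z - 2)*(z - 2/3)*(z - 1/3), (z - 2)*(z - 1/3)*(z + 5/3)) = z^2 - 7*z/3 + 2/3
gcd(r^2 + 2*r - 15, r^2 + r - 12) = r - 3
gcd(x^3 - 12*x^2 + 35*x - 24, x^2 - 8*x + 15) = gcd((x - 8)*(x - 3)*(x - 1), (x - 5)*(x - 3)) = x - 3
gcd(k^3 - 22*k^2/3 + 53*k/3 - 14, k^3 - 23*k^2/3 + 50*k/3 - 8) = k - 3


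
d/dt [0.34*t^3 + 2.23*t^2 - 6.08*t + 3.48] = 1.02*t^2 + 4.46*t - 6.08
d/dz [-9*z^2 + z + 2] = 1 - 18*z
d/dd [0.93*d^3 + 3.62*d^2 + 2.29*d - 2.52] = 2.79*d^2 + 7.24*d + 2.29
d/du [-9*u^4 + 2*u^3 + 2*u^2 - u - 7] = -36*u^3 + 6*u^2 + 4*u - 1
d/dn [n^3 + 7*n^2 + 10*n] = 3*n^2 + 14*n + 10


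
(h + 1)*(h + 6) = h^2 + 7*h + 6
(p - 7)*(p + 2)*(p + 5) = p^3 - 39*p - 70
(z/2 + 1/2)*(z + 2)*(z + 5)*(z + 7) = z^4/2 + 15*z^3/2 + 73*z^2/2 + 129*z/2 + 35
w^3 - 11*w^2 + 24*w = w*(w - 8)*(w - 3)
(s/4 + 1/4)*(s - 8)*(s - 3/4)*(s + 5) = s^4/4 - 11*s^3/16 - 83*s^2/8 - 31*s/16 + 15/2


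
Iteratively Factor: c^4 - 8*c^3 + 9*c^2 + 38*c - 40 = (c + 2)*(c^3 - 10*c^2 + 29*c - 20) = (c - 5)*(c + 2)*(c^2 - 5*c + 4) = (c - 5)*(c - 1)*(c + 2)*(c - 4)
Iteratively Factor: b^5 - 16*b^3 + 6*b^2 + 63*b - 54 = (b - 2)*(b^4 + 2*b^3 - 12*b^2 - 18*b + 27) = (b - 2)*(b - 1)*(b^3 + 3*b^2 - 9*b - 27) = (b - 2)*(b - 1)*(b + 3)*(b^2 - 9) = (b - 3)*(b - 2)*(b - 1)*(b + 3)*(b + 3)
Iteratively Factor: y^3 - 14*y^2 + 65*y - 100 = (y - 5)*(y^2 - 9*y + 20) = (y - 5)^2*(y - 4)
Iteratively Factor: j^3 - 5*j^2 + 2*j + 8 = (j - 4)*(j^2 - j - 2) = (j - 4)*(j - 2)*(j + 1)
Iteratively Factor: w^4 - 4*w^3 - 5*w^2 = (w)*(w^3 - 4*w^2 - 5*w) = w^2*(w^2 - 4*w - 5) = w^2*(w - 5)*(w + 1)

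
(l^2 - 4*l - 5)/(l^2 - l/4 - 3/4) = 4*(-l^2 + 4*l + 5)/(-4*l^2 + l + 3)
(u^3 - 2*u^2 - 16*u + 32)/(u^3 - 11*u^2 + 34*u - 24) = (u^2 + 2*u - 8)/(u^2 - 7*u + 6)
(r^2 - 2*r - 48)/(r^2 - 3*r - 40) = (r + 6)/(r + 5)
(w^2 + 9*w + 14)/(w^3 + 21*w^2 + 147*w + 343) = (w + 2)/(w^2 + 14*w + 49)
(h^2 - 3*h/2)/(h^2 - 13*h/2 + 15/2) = h/(h - 5)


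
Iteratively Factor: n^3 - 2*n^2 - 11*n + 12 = (n - 1)*(n^2 - n - 12) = (n - 1)*(n + 3)*(n - 4)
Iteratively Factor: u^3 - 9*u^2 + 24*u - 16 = (u - 1)*(u^2 - 8*u + 16) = (u - 4)*(u - 1)*(u - 4)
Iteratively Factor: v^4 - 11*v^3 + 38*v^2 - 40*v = (v - 5)*(v^3 - 6*v^2 + 8*v) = (v - 5)*(v - 2)*(v^2 - 4*v) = (v - 5)*(v - 4)*(v - 2)*(v)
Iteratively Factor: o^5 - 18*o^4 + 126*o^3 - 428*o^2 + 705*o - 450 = (o - 3)*(o^4 - 15*o^3 + 81*o^2 - 185*o + 150) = (o - 5)*(o - 3)*(o^3 - 10*o^2 + 31*o - 30) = (o - 5)^2*(o - 3)*(o^2 - 5*o + 6) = (o - 5)^2*(o - 3)^2*(o - 2)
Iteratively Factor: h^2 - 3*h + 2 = (h - 1)*(h - 2)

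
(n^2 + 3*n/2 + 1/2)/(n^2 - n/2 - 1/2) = (n + 1)/(n - 1)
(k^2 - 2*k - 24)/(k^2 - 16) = (k - 6)/(k - 4)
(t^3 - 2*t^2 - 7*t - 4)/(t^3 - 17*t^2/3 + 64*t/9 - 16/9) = 9*(t^2 + 2*t + 1)/(9*t^2 - 15*t + 4)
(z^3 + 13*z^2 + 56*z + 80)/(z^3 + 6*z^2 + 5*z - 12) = (z^2 + 9*z + 20)/(z^2 + 2*z - 3)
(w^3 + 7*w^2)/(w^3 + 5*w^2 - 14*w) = w/(w - 2)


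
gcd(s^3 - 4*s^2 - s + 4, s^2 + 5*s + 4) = s + 1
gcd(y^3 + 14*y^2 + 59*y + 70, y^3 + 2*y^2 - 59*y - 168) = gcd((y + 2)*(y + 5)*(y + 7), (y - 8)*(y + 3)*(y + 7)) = y + 7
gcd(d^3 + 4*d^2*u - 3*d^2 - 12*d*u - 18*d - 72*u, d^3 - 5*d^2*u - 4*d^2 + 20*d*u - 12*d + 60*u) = d - 6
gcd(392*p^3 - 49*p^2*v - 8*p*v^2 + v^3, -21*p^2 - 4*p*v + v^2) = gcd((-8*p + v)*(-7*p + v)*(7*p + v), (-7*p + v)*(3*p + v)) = 7*p - v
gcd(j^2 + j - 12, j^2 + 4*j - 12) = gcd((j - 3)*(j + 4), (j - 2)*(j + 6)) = 1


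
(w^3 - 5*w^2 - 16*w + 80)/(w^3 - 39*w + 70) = (w^2 - 16)/(w^2 + 5*w - 14)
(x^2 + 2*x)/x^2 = (x + 2)/x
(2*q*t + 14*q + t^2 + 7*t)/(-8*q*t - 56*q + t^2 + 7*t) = (-2*q - t)/(8*q - t)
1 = 1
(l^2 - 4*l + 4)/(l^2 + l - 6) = (l - 2)/(l + 3)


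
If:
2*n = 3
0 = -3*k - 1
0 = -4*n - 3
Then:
No Solution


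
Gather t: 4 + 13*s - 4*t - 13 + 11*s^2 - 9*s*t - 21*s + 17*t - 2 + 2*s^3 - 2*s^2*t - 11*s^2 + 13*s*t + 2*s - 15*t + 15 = 2*s^3 - 6*s + t*(-2*s^2 + 4*s - 2) + 4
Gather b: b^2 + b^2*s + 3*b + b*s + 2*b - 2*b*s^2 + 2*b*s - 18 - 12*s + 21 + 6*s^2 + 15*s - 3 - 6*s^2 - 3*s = b^2*(s + 1) + b*(-2*s^2 + 3*s + 5)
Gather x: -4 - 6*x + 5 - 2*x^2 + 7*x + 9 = -2*x^2 + x + 10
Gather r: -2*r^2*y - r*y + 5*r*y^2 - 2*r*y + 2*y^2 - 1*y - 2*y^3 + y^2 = -2*r^2*y + r*(5*y^2 - 3*y) - 2*y^3 + 3*y^2 - y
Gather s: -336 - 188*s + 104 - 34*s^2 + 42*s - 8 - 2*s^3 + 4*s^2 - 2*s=-2*s^3 - 30*s^2 - 148*s - 240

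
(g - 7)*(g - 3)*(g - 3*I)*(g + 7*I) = g^4 - 10*g^3 + 4*I*g^3 + 42*g^2 - 40*I*g^2 - 210*g + 84*I*g + 441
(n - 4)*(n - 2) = n^2 - 6*n + 8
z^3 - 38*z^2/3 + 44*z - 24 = (z - 6)^2*(z - 2/3)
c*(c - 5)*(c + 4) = c^3 - c^2 - 20*c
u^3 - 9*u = u*(u - 3)*(u + 3)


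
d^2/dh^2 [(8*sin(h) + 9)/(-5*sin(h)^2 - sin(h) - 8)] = (200*sin(h)^5 + 860*sin(h)^4 - 2185*sin(h)^3 - 2845*sin(h)^2 + 2090*sin(h) + 830)/(5*sin(h)^2 + sin(h) + 8)^3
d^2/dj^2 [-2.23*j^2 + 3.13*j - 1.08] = -4.46000000000000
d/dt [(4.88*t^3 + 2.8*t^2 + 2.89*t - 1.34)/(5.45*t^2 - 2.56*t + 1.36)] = (26.596*t^4 - 24.9856*t^3 - 3.0081*t^2 + 22.222*t + 0.5)/(29.7025*t^4 - 27.904*t^3 + 21.3776*t^2 - 6.9632*t + 1.8496)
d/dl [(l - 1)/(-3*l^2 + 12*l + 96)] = (-l^2 + 4*l + 2*(l - 2)*(l - 1) + 32)/(3*(-l^2 + 4*l + 32)^2)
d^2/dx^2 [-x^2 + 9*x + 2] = -2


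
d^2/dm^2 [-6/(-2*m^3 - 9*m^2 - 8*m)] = 12*(-3*m*(2*m + 3)*(2*m^2 + 9*m + 8) + 4*(3*m^2 + 9*m + 4)^2)/(m^3*(2*m^2 + 9*m + 8)^3)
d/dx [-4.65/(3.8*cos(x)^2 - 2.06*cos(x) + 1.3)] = (9.579 - 35.34*cos(x))*sin(x)/(3.8*cos(x)^2 - 2.06*cos(x) + 1.3)^2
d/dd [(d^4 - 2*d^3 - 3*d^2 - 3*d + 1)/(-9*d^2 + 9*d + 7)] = (-18*d^5 + 45*d^4 - 8*d^3 - 96*d^2 - 24*d - 30)/(81*d^4 - 162*d^3 - 45*d^2 + 126*d + 49)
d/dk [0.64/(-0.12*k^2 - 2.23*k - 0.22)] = (0.1536*k + 1.4272)/(0.12*k^2 + 2.23*k + 0.22)^2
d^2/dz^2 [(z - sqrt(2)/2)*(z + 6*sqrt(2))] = 2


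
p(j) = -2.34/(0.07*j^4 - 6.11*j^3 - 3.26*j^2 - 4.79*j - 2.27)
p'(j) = -2.34*(-0.28*j^3 + 18.33*j^2 + 6.52*j + 4.79)/(0.07*j^4 - 6.11*j^3 - 3.26*j^2 - 4.79*j - 2.27)^2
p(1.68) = 0.05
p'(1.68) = -0.07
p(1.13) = 0.11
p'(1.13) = -0.19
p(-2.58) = -0.02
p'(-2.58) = -0.03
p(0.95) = 0.16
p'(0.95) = -0.29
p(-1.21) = -0.24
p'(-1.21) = -0.60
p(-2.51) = -0.03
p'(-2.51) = -0.03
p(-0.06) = 1.17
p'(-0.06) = -2.63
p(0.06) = 0.91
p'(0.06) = -1.86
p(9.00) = 0.00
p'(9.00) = -0.00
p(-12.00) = -0.00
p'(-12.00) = -0.00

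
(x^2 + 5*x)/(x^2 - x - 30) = x/(x - 6)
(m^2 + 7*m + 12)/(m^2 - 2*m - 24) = (m + 3)/(m - 6)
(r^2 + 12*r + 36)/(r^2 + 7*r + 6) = (r + 6)/(r + 1)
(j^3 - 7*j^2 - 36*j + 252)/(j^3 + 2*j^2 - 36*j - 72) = (j - 7)/(j + 2)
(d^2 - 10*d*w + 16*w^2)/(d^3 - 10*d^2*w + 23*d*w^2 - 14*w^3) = (d - 8*w)/(d^2 - 8*d*w + 7*w^2)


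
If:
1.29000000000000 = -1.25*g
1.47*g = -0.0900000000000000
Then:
No Solution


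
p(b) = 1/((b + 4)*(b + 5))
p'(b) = -1/((b + 4)*(b + 5)^2) - 1/((b + 4)^2*(b + 5))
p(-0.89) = 0.08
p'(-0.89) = -0.04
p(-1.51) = 0.12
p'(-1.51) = -0.08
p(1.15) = 0.03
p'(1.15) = -0.01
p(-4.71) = -4.86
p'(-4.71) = 9.91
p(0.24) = 0.05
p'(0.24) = -0.02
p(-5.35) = 2.12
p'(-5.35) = 7.61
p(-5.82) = 0.67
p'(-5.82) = 1.19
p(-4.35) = -4.40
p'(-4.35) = -5.80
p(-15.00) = 0.01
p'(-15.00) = 0.00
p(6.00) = 0.01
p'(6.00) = 0.00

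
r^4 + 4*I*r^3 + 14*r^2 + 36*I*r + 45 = (r - 3*I)*(r - I)*(r + 3*I)*(r + 5*I)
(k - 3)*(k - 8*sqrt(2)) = k^2 - 8*sqrt(2)*k - 3*k + 24*sqrt(2)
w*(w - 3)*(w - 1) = w^3 - 4*w^2 + 3*w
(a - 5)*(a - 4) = a^2 - 9*a + 20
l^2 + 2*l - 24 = (l - 4)*(l + 6)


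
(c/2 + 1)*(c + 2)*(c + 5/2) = c^3/2 + 13*c^2/4 + 7*c + 5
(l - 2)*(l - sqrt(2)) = l^2 - 2*l - sqrt(2)*l + 2*sqrt(2)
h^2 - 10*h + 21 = (h - 7)*(h - 3)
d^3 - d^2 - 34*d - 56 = (d - 7)*(d + 2)*(d + 4)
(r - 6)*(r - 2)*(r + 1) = r^3 - 7*r^2 + 4*r + 12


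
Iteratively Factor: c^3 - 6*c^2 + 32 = (c + 2)*(c^2 - 8*c + 16) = (c - 4)*(c + 2)*(c - 4)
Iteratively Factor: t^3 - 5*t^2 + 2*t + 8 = (t - 2)*(t^2 - 3*t - 4) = (t - 4)*(t - 2)*(t + 1)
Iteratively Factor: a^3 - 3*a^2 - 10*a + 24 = (a - 4)*(a^2 + a - 6) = (a - 4)*(a - 2)*(a + 3)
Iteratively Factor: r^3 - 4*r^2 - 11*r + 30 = (r - 5)*(r^2 + r - 6) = (r - 5)*(r + 3)*(r - 2)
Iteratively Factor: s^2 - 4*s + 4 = (s - 2)*(s - 2)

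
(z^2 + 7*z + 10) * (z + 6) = z^3 + 13*z^2 + 52*z + 60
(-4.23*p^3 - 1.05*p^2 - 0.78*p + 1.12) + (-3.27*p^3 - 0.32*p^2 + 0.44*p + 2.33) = -7.5*p^3 - 1.37*p^2 - 0.34*p + 3.45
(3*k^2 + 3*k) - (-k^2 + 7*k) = 4*k^2 - 4*k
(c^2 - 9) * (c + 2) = c^3 + 2*c^2 - 9*c - 18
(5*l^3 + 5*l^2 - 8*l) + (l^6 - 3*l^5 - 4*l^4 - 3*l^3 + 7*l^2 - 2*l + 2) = l^6 - 3*l^5 - 4*l^4 + 2*l^3 + 12*l^2 - 10*l + 2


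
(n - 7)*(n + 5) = n^2 - 2*n - 35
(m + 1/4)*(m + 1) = m^2 + 5*m/4 + 1/4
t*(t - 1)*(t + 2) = t^3 + t^2 - 2*t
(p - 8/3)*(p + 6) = p^2 + 10*p/3 - 16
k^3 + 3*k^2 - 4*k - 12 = (k - 2)*(k + 2)*(k + 3)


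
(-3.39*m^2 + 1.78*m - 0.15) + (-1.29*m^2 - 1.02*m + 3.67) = -4.68*m^2 + 0.76*m + 3.52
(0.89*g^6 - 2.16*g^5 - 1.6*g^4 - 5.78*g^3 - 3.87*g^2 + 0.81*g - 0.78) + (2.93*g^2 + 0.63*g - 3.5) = 0.89*g^6 - 2.16*g^5 - 1.6*g^4 - 5.78*g^3 - 0.94*g^2 + 1.44*g - 4.28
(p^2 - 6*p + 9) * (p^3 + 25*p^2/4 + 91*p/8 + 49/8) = p^5 + p^4/4 - 137*p^3/8 - 47*p^2/8 + 525*p/8 + 441/8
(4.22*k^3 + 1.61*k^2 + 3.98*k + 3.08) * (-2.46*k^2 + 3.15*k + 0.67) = -10.3812*k^5 + 9.3324*k^4 - 1.8919*k^3 + 6.0389*k^2 + 12.3686*k + 2.0636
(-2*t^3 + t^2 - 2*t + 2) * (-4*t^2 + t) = 8*t^5 - 6*t^4 + 9*t^3 - 10*t^2 + 2*t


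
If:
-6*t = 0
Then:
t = 0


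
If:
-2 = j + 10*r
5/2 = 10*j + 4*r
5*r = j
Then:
No Solution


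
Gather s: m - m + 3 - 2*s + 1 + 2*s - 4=0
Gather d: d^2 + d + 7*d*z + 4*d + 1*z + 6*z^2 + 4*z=d^2 + d*(7*z + 5) + 6*z^2 + 5*z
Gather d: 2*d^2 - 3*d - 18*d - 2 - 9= 2*d^2 - 21*d - 11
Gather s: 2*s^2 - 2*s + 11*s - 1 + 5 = 2*s^2 + 9*s + 4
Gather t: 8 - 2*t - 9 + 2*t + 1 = 0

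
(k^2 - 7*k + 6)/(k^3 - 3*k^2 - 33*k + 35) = (k - 6)/(k^2 - 2*k - 35)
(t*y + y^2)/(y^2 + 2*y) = (t + y)/(y + 2)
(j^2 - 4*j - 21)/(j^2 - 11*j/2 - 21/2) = 2*(j + 3)/(2*j + 3)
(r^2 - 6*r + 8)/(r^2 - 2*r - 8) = (r - 2)/(r + 2)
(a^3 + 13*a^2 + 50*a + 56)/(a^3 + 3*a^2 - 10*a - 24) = (a + 7)/(a - 3)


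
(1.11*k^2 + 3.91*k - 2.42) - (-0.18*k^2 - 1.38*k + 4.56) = 1.29*k^2 + 5.29*k - 6.98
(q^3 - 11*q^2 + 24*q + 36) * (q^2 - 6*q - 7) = q^5 - 17*q^4 + 83*q^3 - 31*q^2 - 384*q - 252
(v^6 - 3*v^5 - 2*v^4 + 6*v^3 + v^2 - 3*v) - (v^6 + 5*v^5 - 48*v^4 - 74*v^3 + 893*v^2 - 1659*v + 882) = -8*v^5 + 46*v^4 + 80*v^3 - 892*v^2 + 1656*v - 882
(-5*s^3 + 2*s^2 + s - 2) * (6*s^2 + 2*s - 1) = -30*s^5 + 2*s^4 + 15*s^3 - 12*s^2 - 5*s + 2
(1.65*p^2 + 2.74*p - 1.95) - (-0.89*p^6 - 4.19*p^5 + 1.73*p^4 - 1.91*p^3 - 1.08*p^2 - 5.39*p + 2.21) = 0.89*p^6 + 4.19*p^5 - 1.73*p^4 + 1.91*p^3 + 2.73*p^2 + 8.13*p - 4.16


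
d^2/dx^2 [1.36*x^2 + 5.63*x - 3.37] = 2.72000000000000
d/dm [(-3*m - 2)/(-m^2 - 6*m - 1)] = (3*m^2 + 18*m - 2*(m + 3)*(3*m + 2) + 3)/(m^2 + 6*m + 1)^2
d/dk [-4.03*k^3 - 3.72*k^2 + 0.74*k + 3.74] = -12.09*k^2 - 7.44*k + 0.74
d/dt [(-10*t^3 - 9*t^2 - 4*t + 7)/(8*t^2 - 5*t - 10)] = (-80*t^4 + 100*t^3 + 377*t^2 + 68*t + 75)/(64*t^4 - 80*t^3 - 135*t^2 + 100*t + 100)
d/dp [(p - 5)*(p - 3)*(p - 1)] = 3*p^2 - 18*p + 23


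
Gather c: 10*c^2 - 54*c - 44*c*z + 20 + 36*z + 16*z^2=10*c^2 + c*(-44*z - 54) + 16*z^2 + 36*z + 20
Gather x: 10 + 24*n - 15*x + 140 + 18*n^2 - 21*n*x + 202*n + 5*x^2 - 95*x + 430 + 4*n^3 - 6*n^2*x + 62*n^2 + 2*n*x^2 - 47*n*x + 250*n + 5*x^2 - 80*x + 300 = 4*n^3 + 80*n^2 + 476*n + x^2*(2*n + 10) + x*(-6*n^2 - 68*n - 190) + 880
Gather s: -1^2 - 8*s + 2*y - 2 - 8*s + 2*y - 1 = -16*s + 4*y - 4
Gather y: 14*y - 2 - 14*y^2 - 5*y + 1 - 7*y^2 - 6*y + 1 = -21*y^2 + 3*y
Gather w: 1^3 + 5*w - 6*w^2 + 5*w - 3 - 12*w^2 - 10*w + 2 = -18*w^2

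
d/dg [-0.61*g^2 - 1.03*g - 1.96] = -1.22*g - 1.03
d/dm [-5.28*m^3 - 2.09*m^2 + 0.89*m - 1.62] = -15.84*m^2 - 4.18*m + 0.89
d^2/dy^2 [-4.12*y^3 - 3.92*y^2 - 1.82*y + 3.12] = -24.72*y - 7.84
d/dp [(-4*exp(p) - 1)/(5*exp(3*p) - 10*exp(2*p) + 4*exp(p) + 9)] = (40*exp(3*p) - 25*exp(2*p) - 20*exp(p) - 32)*exp(p)/(25*exp(6*p) - 100*exp(5*p) + 140*exp(4*p) + 10*exp(3*p) - 164*exp(2*p) + 72*exp(p) + 81)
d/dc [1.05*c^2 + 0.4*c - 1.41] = 2.1*c + 0.4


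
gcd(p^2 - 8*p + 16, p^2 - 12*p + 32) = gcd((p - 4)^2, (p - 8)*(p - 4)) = p - 4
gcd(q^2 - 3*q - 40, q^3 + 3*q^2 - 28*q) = 1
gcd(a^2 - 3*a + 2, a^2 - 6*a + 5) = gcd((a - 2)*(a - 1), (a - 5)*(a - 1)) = a - 1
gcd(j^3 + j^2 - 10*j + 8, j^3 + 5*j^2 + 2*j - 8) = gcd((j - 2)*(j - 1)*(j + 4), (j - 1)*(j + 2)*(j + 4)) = j^2 + 3*j - 4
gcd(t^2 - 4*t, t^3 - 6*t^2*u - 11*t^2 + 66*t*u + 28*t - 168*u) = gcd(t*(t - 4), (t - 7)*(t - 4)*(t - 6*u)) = t - 4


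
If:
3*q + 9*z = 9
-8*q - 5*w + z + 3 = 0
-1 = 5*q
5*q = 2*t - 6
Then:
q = -1/5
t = 5/2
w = 17/15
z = 16/15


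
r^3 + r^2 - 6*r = r*(r - 2)*(r + 3)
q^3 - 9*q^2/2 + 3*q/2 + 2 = (q - 4)*(q - 1)*(q + 1/2)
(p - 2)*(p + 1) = p^2 - p - 2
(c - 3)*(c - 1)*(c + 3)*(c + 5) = c^4 + 4*c^3 - 14*c^2 - 36*c + 45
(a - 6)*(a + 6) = a^2 - 36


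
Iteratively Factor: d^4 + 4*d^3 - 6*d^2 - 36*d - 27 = (d + 1)*(d^3 + 3*d^2 - 9*d - 27) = (d + 1)*(d + 3)*(d^2 - 9) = (d - 3)*(d + 1)*(d + 3)*(d + 3)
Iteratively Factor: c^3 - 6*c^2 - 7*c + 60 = (c - 5)*(c^2 - c - 12) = (c - 5)*(c + 3)*(c - 4)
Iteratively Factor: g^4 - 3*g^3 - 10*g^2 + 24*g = (g - 4)*(g^3 + g^2 - 6*g) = g*(g - 4)*(g^2 + g - 6) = g*(g - 4)*(g - 2)*(g + 3)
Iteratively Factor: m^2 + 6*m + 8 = (m + 2)*(m + 4)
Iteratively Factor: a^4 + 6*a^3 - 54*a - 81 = (a + 3)*(a^3 + 3*a^2 - 9*a - 27) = (a + 3)^2*(a^2 - 9) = (a + 3)^3*(a - 3)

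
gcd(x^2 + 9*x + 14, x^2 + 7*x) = x + 7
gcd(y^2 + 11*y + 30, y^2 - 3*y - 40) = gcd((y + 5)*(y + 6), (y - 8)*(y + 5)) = y + 5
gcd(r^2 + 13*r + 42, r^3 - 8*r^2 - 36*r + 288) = r + 6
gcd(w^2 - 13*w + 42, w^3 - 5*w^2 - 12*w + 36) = w - 6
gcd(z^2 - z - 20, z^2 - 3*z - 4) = 1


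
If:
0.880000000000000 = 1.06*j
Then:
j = 0.83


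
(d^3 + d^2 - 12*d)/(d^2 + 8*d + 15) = d*(d^2 + d - 12)/(d^2 + 8*d + 15)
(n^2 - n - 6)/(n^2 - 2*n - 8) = (n - 3)/(n - 4)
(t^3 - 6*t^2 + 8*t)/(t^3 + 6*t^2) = (t^2 - 6*t + 8)/(t*(t + 6))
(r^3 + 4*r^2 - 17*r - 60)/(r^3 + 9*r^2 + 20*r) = (r^2 - r - 12)/(r*(r + 4))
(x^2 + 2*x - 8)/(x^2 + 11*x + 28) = (x - 2)/(x + 7)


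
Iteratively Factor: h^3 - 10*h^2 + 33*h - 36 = (h - 3)*(h^2 - 7*h + 12) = (h - 4)*(h - 3)*(h - 3)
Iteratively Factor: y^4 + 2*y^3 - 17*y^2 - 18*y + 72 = (y + 3)*(y^3 - y^2 - 14*y + 24) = (y - 3)*(y + 3)*(y^2 + 2*y - 8) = (y - 3)*(y + 3)*(y + 4)*(y - 2)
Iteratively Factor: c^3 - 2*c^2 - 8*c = (c + 2)*(c^2 - 4*c) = c*(c + 2)*(c - 4)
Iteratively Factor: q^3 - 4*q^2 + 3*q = (q)*(q^2 - 4*q + 3) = q*(q - 1)*(q - 3)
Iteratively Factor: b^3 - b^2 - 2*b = (b + 1)*(b^2 - 2*b) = (b - 2)*(b + 1)*(b)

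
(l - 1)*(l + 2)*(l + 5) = l^3 + 6*l^2 + 3*l - 10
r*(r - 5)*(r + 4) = r^3 - r^2 - 20*r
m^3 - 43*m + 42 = (m - 6)*(m - 1)*(m + 7)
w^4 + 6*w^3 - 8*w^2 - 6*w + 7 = (w - 1)^2*(w + 1)*(w + 7)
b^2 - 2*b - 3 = (b - 3)*(b + 1)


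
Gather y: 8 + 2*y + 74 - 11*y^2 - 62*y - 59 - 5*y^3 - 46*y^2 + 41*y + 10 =-5*y^3 - 57*y^2 - 19*y + 33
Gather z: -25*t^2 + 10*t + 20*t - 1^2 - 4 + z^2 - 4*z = -25*t^2 + 30*t + z^2 - 4*z - 5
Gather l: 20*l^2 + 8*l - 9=20*l^2 + 8*l - 9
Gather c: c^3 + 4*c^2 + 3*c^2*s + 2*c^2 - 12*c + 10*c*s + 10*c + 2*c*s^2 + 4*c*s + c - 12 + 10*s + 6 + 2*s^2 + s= c^3 + c^2*(3*s + 6) + c*(2*s^2 + 14*s - 1) + 2*s^2 + 11*s - 6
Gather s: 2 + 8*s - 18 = 8*s - 16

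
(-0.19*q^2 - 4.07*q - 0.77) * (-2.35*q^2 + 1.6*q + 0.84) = 0.4465*q^4 + 9.2605*q^3 - 4.8621*q^2 - 4.6508*q - 0.6468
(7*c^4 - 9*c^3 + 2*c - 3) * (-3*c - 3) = -21*c^5 + 6*c^4 + 27*c^3 - 6*c^2 + 3*c + 9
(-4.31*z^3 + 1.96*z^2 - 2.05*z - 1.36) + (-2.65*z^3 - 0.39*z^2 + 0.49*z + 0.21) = -6.96*z^3 + 1.57*z^2 - 1.56*z - 1.15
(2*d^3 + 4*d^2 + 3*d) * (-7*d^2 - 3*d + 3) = -14*d^5 - 34*d^4 - 27*d^3 + 3*d^2 + 9*d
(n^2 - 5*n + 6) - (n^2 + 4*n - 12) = 18 - 9*n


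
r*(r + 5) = r^2 + 5*r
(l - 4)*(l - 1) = l^2 - 5*l + 4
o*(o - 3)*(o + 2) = o^3 - o^2 - 6*o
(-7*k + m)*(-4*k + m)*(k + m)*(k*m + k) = 28*k^4*m + 28*k^4 + 17*k^3*m^2 + 17*k^3*m - 10*k^2*m^3 - 10*k^2*m^2 + k*m^4 + k*m^3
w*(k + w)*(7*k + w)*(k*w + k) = 7*k^3*w^2 + 7*k^3*w + 8*k^2*w^3 + 8*k^2*w^2 + k*w^4 + k*w^3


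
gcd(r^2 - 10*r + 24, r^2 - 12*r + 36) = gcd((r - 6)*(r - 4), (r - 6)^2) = r - 6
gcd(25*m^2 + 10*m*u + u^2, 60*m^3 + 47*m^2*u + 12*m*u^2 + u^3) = 5*m + u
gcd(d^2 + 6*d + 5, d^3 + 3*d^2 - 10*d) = d + 5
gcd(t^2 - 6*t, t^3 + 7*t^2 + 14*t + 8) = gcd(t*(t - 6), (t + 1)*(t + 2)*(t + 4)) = 1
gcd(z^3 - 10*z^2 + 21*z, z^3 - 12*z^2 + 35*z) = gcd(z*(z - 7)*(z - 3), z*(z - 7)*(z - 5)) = z^2 - 7*z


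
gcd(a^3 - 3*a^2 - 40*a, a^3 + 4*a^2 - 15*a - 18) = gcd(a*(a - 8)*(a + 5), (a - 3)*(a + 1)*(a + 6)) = 1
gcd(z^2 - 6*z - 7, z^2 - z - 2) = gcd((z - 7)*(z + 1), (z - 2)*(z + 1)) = z + 1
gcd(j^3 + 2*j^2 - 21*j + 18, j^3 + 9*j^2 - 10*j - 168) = j + 6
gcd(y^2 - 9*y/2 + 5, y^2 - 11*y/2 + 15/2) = y - 5/2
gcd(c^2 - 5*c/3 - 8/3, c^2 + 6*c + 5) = c + 1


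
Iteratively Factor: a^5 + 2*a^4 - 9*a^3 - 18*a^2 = (a)*(a^4 + 2*a^3 - 9*a^2 - 18*a) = a*(a + 2)*(a^3 - 9*a) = a^2*(a + 2)*(a^2 - 9) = a^2*(a - 3)*(a + 2)*(a + 3)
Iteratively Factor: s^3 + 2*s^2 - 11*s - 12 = (s + 4)*(s^2 - 2*s - 3) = (s - 3)*(s + 4)*(s + 1)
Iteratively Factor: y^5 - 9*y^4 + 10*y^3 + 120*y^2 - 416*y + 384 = (y - 4)*(y^4 - 5*y^3 - 10*y^2 + 80*y - 96) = (y - 4)*(y - 2)*(y^3 - 3*y^2 - 16*y + 48) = (y - 4)*(y - 2)*(y + 4)*(y^2 - 7*y + 12) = (y - 4)^2*(y - 2)*(y + 4)*(y - 3)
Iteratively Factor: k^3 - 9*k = (k)*(k^2 - 9) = k*(k + 3)*(k - 3)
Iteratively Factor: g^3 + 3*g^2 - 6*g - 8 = (g + 1)*(g^2 + 2*g - 8) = (g + 1)*(g + 4)*(g - 2)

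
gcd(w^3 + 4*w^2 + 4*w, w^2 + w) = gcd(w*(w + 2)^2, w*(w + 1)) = w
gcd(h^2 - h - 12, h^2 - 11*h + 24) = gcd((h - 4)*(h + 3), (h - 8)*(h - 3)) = 1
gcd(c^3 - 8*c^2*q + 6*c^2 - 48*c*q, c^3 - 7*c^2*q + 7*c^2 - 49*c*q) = c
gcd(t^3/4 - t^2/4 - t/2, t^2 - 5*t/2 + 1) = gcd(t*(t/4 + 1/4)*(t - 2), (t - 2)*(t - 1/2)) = t - 2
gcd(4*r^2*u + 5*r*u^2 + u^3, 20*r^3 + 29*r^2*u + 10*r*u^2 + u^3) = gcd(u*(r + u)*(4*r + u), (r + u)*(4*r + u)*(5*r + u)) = 4*r^2 + 5*r*u + u^2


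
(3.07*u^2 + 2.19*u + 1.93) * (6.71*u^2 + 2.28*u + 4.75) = 20.5997*u^4 + 21.6945*u^3 + 32.526*u^2 + 14.8029*u + 9.1675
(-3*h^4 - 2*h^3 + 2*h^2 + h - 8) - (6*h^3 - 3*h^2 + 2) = -3*h^4 - 8*h^3 + 5*h^2 + h - 10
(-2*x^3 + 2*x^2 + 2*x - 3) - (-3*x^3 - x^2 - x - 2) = x^3 + 3*x^2 + 3*x - 1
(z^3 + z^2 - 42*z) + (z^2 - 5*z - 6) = z^3 + 2*z^2 - 47*z - 6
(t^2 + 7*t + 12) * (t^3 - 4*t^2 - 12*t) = t^5 + 3*t^4 - 28*t^3 - 132*t^2 - 144*t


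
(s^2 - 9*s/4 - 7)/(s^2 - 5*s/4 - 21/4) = (s - 4)/(s - 3)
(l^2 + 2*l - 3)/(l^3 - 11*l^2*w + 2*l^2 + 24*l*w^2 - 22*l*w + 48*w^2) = (l^2 + 2*l - 3)/(l^3 - 11*l^2*w + 2*l^2 + 24*l*w^2 - 22*l*w + 48*w^2)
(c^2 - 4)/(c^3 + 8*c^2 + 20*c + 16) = (c - 2)/(c^2 + 6*c + 8)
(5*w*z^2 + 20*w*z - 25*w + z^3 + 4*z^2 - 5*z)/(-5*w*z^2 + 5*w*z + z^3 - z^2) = (5*w*z + 25*w + z^2 + 5*z)/(z*(-5*w + z))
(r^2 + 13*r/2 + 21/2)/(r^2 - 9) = (r + 7/2)/(r - 3)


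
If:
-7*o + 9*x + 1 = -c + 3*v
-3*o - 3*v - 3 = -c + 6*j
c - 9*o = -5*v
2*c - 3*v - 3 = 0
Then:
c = 243*x/118 + 213/118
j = -99*x/118 - 27/59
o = 117*x/118 + 37/118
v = 81*x/59 + 12/59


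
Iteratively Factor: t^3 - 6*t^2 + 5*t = (t - 5)*(t^2 - t) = (t - 5)*(t - 1)*(t)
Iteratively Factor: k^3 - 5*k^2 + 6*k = (k - 3)*(k^2 - 2*k) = k*(k - 3)*(k - 2)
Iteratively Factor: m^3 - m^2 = (m)*(m^2 - m) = m*(m - 1)*(m)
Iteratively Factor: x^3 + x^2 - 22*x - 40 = (x + 2)*(x^2 - x - 20) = (x + 2)*(x + 4)*(x - 5)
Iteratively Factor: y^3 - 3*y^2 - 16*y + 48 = (y - 4)*(y^2 + y - 12) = (y - 4)*(y + 4)*(y - 3)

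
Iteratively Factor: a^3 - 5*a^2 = (a - 5)*(a^2) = a*(a - 5)*(a)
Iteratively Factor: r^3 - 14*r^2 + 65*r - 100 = (r - 5)*(r^2 - 9*r + 20) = (r - 5)^2*(r - 4)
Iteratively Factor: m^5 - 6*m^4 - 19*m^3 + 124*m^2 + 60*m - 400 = (m + 2)*(m^4 - 8*m^3 - 3*m^2 + 130*m - 200) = (m - 2)*(m + 2)*(m^3 - 6*m^2 - 15*m + 100) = (m - 5)*(m - 2)*(m + 2)*(m^2 - m - 20) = (m - 5)*(m - 2)*(m + 2)*(m + 4)*(m - 5)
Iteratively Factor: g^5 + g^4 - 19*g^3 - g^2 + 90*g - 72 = (g - 2)*(g^4 + 3*g^3 - 13*g^2 - 27*g + 36) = (g - 2)*(g + 4)*(g^3 - g^2 - 9*g + 9) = (g - 3)*(g - 2)*(g + 4)*(g^2 + 2*g - 3) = (g - 3)*(g - 2)*(g - 1)*(g + 4)*(g + 3)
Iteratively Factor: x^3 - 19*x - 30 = (x - 5)*(x^2 + 5*x + 6) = (x - 5)*(x + 2)*(x + 3)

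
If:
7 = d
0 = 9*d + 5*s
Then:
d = 7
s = -63/5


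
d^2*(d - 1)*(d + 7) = d^4 + 6*d^3 - 7*d^2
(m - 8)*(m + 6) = m^2 - 2*m - 48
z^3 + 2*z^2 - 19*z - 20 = (z - 4)*(z + 1)*(z + 5)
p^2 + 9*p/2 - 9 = (p - 3/2)*(p + 6)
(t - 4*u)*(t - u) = t^2 - 5*t*u + 4*u^2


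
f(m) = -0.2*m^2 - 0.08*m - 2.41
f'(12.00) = -4.88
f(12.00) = -32.17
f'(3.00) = -1.28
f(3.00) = -4.45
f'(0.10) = -0.12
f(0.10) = -2.42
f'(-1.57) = 0.55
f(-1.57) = -2.78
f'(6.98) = -2.87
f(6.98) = -12.71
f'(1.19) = -0.56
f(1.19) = -2.79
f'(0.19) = -0.16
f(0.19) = -2.43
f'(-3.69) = 1.40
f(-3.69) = -4.84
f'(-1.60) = 0.56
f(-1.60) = -2.79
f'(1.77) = -0.79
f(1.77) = -3.18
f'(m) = -0.4*m - 0.08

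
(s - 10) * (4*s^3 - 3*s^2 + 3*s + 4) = 4*s^4 - 43*s^3 + 33*s^2 - 26*s - 40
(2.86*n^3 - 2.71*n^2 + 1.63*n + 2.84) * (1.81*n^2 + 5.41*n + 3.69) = 5.1766*n^5 + 10.5675*n^4 - 1.1574*n^3 + 3.9588*n^2 + 21.3791*n + 10.4796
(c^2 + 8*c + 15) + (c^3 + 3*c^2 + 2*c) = c^3 + 4*c^2 + 10*c + 15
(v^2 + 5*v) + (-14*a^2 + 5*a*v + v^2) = -14*a^2 + 5*a*v + 2*v^2 + 5*v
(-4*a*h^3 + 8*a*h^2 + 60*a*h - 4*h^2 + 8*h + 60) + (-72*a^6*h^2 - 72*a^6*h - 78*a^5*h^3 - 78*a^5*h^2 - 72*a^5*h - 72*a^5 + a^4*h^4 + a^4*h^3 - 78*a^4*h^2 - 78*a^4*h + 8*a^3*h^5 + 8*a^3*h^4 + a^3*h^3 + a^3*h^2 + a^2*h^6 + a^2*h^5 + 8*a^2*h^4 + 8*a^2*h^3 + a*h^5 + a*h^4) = -72*a^6*h^2 - 72*a^6*h - 78*a^5*h^3 - 78*a^5*h^2 - 72*a^5*h - 72*a^5 + a^4*h^4 + a^4*h^3 - 78*a^4*h^2 - 78*a^4*h + 8*a^3*h^5 + 8*a^3*h^4 + a^3*h^3 + a^3*h^2 + a^2*h^6 + a^2*h^5 + 8*a^2*h^4 + 8*a^2*h^3 + a*h^5 + a*h^4 - 4*a*h^3 + 8*a*h^2 + 60*a*h - 4*h^2 + 8*h + 60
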